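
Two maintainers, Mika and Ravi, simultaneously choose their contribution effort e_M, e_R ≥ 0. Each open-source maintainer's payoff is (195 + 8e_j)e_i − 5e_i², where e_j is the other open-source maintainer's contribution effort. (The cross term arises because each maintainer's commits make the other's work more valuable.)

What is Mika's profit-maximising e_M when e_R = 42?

Mika's payoff is (195 + 8e_R)e_M − 5e_M².
∂π/∂e_M = 195 + 8e_R − 10e_M = 0, so e_M = 19.5 + 0.8e_R.
At e_R = 42: e_M = 19.5 + 0.8·42 = 53.1.

53.1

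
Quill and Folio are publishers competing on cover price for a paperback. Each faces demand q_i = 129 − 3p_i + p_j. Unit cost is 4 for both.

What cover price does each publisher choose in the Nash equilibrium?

28.2

Quill's profit: π = (p_{Quill} − 4)(129 − 3p_{Quill} + p_{Folio}).
∂π/∂p_{Quill} = 141 − 6p_{Quill} + p_{Folio} = 0 ⇒ p_{Quill} = 23.5 + (1/6)p_{Folio}.
The game is symmetric, so in equilibrium p_{Folio} = p_{Quill}: the reaction function gives (5/6)p_{Quill} = 23.5, hence p_{Quill} = 28.2.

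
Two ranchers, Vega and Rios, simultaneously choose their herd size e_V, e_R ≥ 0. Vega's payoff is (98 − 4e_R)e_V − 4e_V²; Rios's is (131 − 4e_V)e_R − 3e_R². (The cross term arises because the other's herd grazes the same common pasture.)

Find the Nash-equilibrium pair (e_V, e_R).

2, 20.5

Expanding Vega's payoff: 98e_V − 4e_Re_V − 4e_V².
∂π/∂e_V = 98 − 4e_R − 8e_V = 0, so e_V = 12.25 − 0.5e_R.
Likewise for Rios: e_R = 131/6 − (2/3)e_V.
Solving the two reaction functions simultaneously: (1 − (−0.5)(−2/3))e_V = 12.25 − 0.5·(131/6), so (2/3)e_V = 4/3 and e_V = 2.
Then e_R = 131/6 − (2/3)·2 = 20.5.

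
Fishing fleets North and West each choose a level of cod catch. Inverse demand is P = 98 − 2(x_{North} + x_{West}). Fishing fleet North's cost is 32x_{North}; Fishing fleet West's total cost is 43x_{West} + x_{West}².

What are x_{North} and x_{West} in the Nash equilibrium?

Fishing fleet North's profit: π = x_{North}(98 − 2(x_{North} + x_{West})) − 32x_{North}.
∂π/∂x_{North} = 66 − 4x_{North} − 2x_{West} = 0, so x_{North} = 16.5 − 0.5x_{West}.
For West: ∂π/∂x_{West} = 55 − 6x_{West} − 2x_{North} = 0 ⇒ x_{West} = 55/6 − (1/3)x_{North}.
Plugging x_{West} into North's best response: x_{North} = 16.5 − 0.5(55/6 − (1/3)x_{North}) ⇒ (5/6)x_{North} = 143/12, so x_{North} = 14.3.
Then x_{West} = 55/6 − (1/3)·14.3 = 4.4.

14.3, 4.4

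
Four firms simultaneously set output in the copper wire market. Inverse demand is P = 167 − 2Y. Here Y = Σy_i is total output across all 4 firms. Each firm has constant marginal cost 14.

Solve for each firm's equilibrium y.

15.3

A representative firm's profit is π_i = y_i(167 − 2Y) − 14y_i, with Y = y_i + Σ_{j≠i} y_j.
First-order condition: 153 − 4y_i − 2Σ_{j≠i} y_j = 0.
With identical firms, set every y_j = y: then 153 − 4y − 6y = 0, i.e. y = 153/10 = 15.3.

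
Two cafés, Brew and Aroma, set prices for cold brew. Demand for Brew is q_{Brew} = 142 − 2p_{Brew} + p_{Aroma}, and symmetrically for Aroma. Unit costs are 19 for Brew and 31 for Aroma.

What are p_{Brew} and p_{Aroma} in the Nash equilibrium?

61.6, 66.4

Brew's profit: π = (p_{Brew} − 19)(142 − 2p_{Brew} + p_{Aroma}).
∂π/∂p_{Brew} = 180 − 4p_{Brew} + p_{Aroma} = 0 ⇒ p_{Brew} = 45 + 0.25p_{Aroma}.
Similarly p_{Aroma} = 51 + 0.25p_{Brew}.
Plugging p_{Aroma} into Brew's best response: p_{Brew} = 45 + 0.25(51 + 0.25p_{Brew}) ⇒ 0.9375p_{Brew} = 57.75, so p_{Brew} = 61.6.
Then p_{Aroma} = 51 + 0.25·61.6 = 66.4.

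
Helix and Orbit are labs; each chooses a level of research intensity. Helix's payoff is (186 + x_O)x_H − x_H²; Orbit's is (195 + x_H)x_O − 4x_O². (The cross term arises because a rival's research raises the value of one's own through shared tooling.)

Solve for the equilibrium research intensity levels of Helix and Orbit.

Expanding Helix's payoff: 186x_H + x_Ox_H − x_H².
∂π/∂x_H = 186 + x_O − 2x_H = 0, so x_H = 93 + 0.5x_O.
Likewise for Orbit: x_O = 24.375 + 0.125x_H.
Solving the two reaction functions simultaneously: (1 − (0.5)(0.125))x_H = 93 + 0.5·24.375, so 0.9375x_H = 105.1875 and x_H = 112.2.
Then x_O = 24.375 + 0.125·112.2 = 38.4.

112.2, 38.4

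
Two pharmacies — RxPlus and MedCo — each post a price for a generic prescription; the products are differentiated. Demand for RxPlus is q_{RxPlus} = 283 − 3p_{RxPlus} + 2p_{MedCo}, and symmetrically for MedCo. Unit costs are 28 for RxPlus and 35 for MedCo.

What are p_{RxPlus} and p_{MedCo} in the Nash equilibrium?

93.0625, 95.6875

RxPlus's profit: π = (p_{RxPlus} − 28)(283 − 3p_{RxPlus} + 2p_{MedCo}).
∂π/∂p_{RxPlus} = 367 − 6p_{RxPlus} + 2p_{MedCo} = 0 ⇒ p_{RxPlus} = 367/6 + (1/3)p_{MedCo}.
Similarly p_{MedCo} = 194/3 + (1/3)p_{RxPlus}.
Solving the two reaction functions simultaneously: (1 − (1/3)(1/3))p_{RxPlus} = 367/6 + (1/3)·(194/3), so (8/9)p_{RxPlus} = 1489/18 and p_{RxPlus} = 93.0625.
Then p_{MedCo} = 194/3 + (1/3)·93.0625 = 95.6875.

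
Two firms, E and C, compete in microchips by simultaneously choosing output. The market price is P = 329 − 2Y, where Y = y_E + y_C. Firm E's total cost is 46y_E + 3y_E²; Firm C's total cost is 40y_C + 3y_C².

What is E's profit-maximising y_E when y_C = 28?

22.7

Firm E's profit: π = y_E(329 − 2(y_E + y_C)) − 46y_E − 3y_E².
∂π/∂y_E = 283 − 10y_E − 2y_C = 0, so y_E = 28.3 − 0.2y_C.
At y_C = 28: y_E = 28.3 − 0.2·28 = 22.7.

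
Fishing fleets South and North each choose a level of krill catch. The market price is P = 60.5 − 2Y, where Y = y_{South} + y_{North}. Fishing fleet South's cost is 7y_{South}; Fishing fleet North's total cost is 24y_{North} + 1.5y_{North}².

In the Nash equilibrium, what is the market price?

32.125

Fishing fleet South's profit: π = y_{South}(60.5 − 2(y_{South} + y_{North})) − 7y_{South}.
∂π/∂y_{South} = 53.5 − 4y_{South} − 2y_{North} = 0, so y_{South} = 13.375 − 0.5y_{North}.
For North: ∂π/∂y_{North} = 36.5 − 7y_{North} − 2y_{South} = 0 ⇒ y_{North} = 73/14 − (2/7)y_{South}.
Substituting the second reaction function into the first: y_{South} = 13.375 − 0.5(73/14 − (2/7)y_{South}), which gives (6/7)y_{South} = 603/56 ⇒ y_{South} = 12.5625.
Then y_{North} = 73/14 − (2/7)·12.5625 = 1.625.
Equilibrium price: P = 60.5 − 2·14.1875 = 32.125.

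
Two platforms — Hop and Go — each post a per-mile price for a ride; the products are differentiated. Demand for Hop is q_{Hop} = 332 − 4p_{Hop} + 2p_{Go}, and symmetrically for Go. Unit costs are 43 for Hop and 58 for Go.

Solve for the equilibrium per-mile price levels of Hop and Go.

Hop's profit: π = (p_{Hop} − 43)(332 − 4p_{Hop} + 2p_{Go}).
∂π/∂p_{Hop} = 504 − 8p_{Hop} + 2p_{Go} = 0 ⇒ p_{Hop} = 63 + 0.25p_{Go}.
Similarly p_{Go} = 70.5 + 0.25p_{Hop}.
Substituting the second reaction function into the first: p_{Hop} = 63 + 0.25(70.5 + 0.25p_{Hop}), which gives 0.9375p_{Hop} = 80.625 ⇒ p_{Hop} = 86.
Then p_{Go} = 70.5 + 0.25·86 = 92.

86, 92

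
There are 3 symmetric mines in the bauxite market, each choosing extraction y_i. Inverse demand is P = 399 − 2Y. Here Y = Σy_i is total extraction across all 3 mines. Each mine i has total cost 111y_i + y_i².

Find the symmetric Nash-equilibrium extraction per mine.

28.8

A representative mine's profit is π_i = y_i(399 − 2Y) − 111y_i − y_i², with Y = y_i + Σ_{j≠i} y_j.
First-order condition: 288 − 6y_i − 2Σ_{j≠i} y_j = 0.
Imposing symmetry (y_j = y for all j) turns Σ_{j≠i} y_j into 2y, so 288 = 10y and y = 28.8.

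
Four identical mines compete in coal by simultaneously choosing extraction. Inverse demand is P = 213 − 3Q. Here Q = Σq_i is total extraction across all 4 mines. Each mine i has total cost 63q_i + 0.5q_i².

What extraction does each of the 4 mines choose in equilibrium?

A representative mine's profit is π_i = q_i(213 − 3Q) − 63q_i − 0.5q_i², with Q = q_i + Σ_{j≠i} q_j.
First-order condition: 150 − 7q_i − 3Σ_{j≠i} q_j = 0.
In a symmetric equilibrium every mine chooses the same q, so Σ_{j≠i} q_j = 3q. The condition becomes 150 − 16q = 0, giving q = 150/16 = 9.375.

9.375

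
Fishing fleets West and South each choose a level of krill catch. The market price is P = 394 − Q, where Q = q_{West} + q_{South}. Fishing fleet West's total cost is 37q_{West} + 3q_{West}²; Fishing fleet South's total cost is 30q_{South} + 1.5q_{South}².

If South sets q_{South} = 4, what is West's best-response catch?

44.125

Fishing fleet West's profit: π = q_{West}(394 − (q_{West} + q_{South})) − 37q_{West} − 3q_{West}².
∂π/∂q_{West} = 357 − 8q_{West} − q_{South} = 0, so q_{West} = 44.625 − 0.125q_{South}.
At q_{South} = 4: q_{West} = 44.625 − 0.125·4 = 44.125.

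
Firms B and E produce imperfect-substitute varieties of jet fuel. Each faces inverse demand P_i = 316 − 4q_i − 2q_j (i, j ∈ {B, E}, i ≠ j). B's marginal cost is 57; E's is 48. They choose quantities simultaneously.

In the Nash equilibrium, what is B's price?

159.4

Firm B's profit: π = q_B(316 − 4q_B − 2q_E) − 57q_B.
∂π/∂q_B = 259 − 8q_B − 2q_E = 0 ⇒ q_B = 32.375 − 0.25q_E.
Similarly q_E = 33.5 − 0.25q_B.
Plugging q_E into B's best response: q_B = 32.375 − 0.25(33.5 − 0.25q_B) ⇒ 0.9375q_B = 24, so q_B = 25.6.
Then q_E = 33.5 − 0.25·25.6 = 27.1.
P_B = 316 − 4·25.6 − 2·27.1 = 159.4.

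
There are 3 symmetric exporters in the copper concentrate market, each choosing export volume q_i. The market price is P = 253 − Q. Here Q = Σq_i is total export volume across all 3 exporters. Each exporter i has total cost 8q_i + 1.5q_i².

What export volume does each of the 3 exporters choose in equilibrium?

35

A representative exporter's profit is π_i = q_i(253 − Q) − 8q_i − 1.5q_i², with Q = q_i + Σ_{j≠i} q_j.
First-order condition: 245 − 5q_i − Σ_{j≠i} q_j = 0.
In a symmetric equilibrium every exporter chooses the same q, so Σ_{j≠i} q_j = 2q. The condition becomes 245 − 7q = 0, giving q = 245/7 = 35.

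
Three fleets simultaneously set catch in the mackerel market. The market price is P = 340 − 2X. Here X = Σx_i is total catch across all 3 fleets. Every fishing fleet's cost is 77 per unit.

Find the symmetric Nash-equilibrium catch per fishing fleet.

32.875

A representative fishing fleet's profit is π_i = x_i(340 − 2X) − 77x_i, with X = x_i + Σ_{j≠i} x_j.
First-order condition: 263 − 4x_i − 2Σ_{j≠i} x_j = 0.
With identical fishing fleets, set every x_j = x: then 263 − 4x − 4x = 0, i.e. x = 263/8 = 32.875.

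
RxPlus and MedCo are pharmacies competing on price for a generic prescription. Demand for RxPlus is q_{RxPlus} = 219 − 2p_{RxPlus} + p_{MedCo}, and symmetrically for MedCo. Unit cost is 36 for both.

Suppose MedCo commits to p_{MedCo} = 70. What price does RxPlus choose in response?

RxPlus's profit: π = (p_{RxPlus} − 36)(219 − 2p_{RxPlus} + p_{MedCo}).
∂π/∂p_{RxPlus} = 291 − 4p_{RxPlus} + p_{MedCo} = 0 ⇒ p_{RxPlus} = 72.75 + 0.25p_{MedCo}.
At p_{MedCo} = 70: p_{RxPlus} = 72.75 + 0.25·70 = 90.25.

90.25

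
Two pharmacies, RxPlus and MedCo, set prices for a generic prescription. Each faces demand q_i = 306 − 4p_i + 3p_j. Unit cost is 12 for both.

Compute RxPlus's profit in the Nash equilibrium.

RxPlus's profit: π = (p_{RxPlus} − 12)(306 − 4p_{RxPlus} + 3p_{MedCo}).
∂π/∂p_{RxPlus} = 354 − 8p_{RxPlus} + 3p_{MedCo} = 0 ⇒ p_{RxPlus} = 44.25 + 0.375p_{MedCo}.
Setting p_{RxPlus} = p_{MedCo} in the reaction function: p_{RxPlus} = 44.25 + 0.375p_{RxPlus}, so p_{RxPlus} = 44.25 / 0.625 = 70.8.
q_{RxPlus} = 306 − 4·70.8 + 3·70.8 = 235.2.
Profit = (70.8 − 12)·235.2 = 13829.76.

13829.76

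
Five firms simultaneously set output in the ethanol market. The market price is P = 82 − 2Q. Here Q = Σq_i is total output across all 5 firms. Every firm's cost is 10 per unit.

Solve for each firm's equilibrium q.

A representative firm's profit is π_i = q_i(82 − 2Q) − 10q_i, with Q = q_i + Σ_{j≠i} q_j.
First-order condition: 72 − 4q_i − 2Σ_{j≠i} q_j = 0.
With identical firms, set every q_j = q: then 72 − 4q − 8q = 0, i.e. q = 72/12 = 6.

6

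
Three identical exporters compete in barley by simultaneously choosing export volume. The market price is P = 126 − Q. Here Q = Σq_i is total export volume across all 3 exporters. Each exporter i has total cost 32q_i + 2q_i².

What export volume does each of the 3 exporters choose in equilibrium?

A representative exporter's profit is π_i = q_i(126 − Q) − 32q_i − 2q_i², with Q = q_i + Σ_{j≠i} q_j.
First-order condition: 94 − 6q_i − Σ_{j≠i} q_j = 0.
In a symmetric equilibrium every exporter chooses the same q, so Σ_{j≠i} q_j = 2q. The condition becomes 94 − 8q = 0, giving q = 94/8 = 11.75.

11.75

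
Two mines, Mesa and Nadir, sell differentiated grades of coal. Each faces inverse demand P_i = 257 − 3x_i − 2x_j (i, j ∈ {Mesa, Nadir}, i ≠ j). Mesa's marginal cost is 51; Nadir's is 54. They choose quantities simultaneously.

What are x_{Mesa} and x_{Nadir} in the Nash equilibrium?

Mine Mesa's profit: π = x_{Mesa}(257 − 3x_{Mesa} − 2x_{Nadir}) − 51x_{Mesa}.
∂π/∂x_{Mesa} = 206 − 6x_{Mesa} − 2x_{Nadir} = 0 ⇒ x_{Mesa} = 103/3 − (1/3)x_{Nadir}.
Similarly x_{Nadir} = 203/6 − (1/3)x_{Mesa}.
Substituting the second reaction function into the first: x_{Mesa} = 103/3 − (1/3)(203/6 − (1/3)x_{Mesa}), which gives (8/9)x_{Mesa} = 415/18 ⇒ x_{Mesa} = 25.9375.
Then x_{Nadir} = 203/6 − (1/3)·25.9375 = 25.1875.

25.9375, 25.1875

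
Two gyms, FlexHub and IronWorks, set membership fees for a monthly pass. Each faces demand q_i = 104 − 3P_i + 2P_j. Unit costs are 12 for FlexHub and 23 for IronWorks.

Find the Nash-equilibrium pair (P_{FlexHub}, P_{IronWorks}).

FlexHub's profit: π = (P_{FlexHub} − 12)(104 − 3P_{FlexHub} + 2P_{IronWorks}).
∂π/∂P_{FlexHub} = 140 − 6P_{FlexHub} + 2P_{IronWorks} = 0 ⇒ P_{FlexHub} = 70/3 + (1/3)P_{IronWorks}.
Similarly P_{IronWorks} = 173/6 + (1/3)P_{FlexHub}.
Plugging P_{IronWorks} into FlexHub's best response: P_{FlexHub} = 70/3 + (1/3)(173/6 + (1/3)P_{FlexHub}) ⇒ (8/9)P_{FlexHub} = 593/18, so P_{FlexHub} = 37.0625.
Then P_{IronWorks} = 173/6 + (1/3)·37.0625 = 41.1875.

37.0625, 41.1875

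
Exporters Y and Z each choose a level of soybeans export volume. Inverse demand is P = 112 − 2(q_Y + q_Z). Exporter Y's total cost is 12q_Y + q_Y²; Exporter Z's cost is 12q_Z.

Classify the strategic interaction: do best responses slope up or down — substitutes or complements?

strategic substitutes

Exporter Y's profit: π = q_Y(112 − 2(q_Y + q_Z)) − 12q_Y − q_Y².
∂π/∂q_Y = 100 − 6q_Y − 2q_Z = 0, so q_Y = 50/3 − (1/3)q_Z.
The best-response slope dq_Y/dq_Z = −1/3 < 0: the reaction function is downward-sloping, so the choices are strategic substitutes.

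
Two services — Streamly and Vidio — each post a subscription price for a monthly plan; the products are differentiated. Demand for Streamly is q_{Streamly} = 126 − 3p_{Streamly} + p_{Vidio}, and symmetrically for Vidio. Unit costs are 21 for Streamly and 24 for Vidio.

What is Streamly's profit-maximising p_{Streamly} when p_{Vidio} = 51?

40

Streamly's profit: π = (p_{Streamly} − 21)(126 − 3p_{Streamly} + p_{Vidio}).
∂π/∂p_{Streamly} = 189 − 6p_{Streamly} + p_{Vidio} = 0 ⇒ p_{Streamly} = 31.5 + (1/6)p_{Vidio}.
At p_{Vidio} = 51: p_{Streamly} = 31.5 + (1/6)·51 = 40.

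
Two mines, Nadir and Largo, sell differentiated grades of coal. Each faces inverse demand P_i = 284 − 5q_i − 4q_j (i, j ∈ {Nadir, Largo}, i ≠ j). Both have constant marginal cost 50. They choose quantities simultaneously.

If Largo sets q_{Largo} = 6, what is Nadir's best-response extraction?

21

Mine Nadir's profit: π = q_{Nadir}(284 − 5q_{Nadir} − 4q_{Largo}) − 50q_{Nadir}.
∂π/∂q_{Nadir} = 234 − 10q_{Nadir} − 4q_{Largo} = 0 ⇒ q_{Nadir} = 23.4 − 0.4q_{Largo}.
At q_{Largo} = 6: q_{Nadir} = 23.4 − 0.4·6 = 21.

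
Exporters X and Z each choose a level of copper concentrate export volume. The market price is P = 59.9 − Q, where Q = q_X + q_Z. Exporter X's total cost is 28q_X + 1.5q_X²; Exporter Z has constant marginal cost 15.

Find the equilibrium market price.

Exporter X's profit: π = q_X(59.9 − (q_X + q_Z)) − 28q_X − 1.5q_X².
∂π/∂q_X = 31.9 − 5q_X − q_Z = 0, so q_X = 6.38 − 0.2q_Z.
For Z: ∂π/∂q_Z = 44.9 − 2q_Z − q_X = 0 ⇒ q_Z = 22.45 − 0.5q_X.
Plugging q_Z into X's best response: q_X = 6.38 − 0.2(22.45 − 0.5q_X) ⇒ 0.9q_X = 1.89, so q_X = 2.1.
Then q_Z = 22.45 − 0.5·2.1 = 21.4.
Equilibrium price: P = 59.9 − 23.5 = 36.4.

36.4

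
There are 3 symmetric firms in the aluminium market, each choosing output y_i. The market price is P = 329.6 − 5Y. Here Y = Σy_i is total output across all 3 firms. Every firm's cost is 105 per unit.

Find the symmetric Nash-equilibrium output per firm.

11.23

A representative firm's profit is π_i = y_i(329.6 − 5Y) − 105y_i, with Y = y_i + Σ_{j≠i} y_j.
First-order condition: 224.6 − 10y_i − 5Σ_{j≠i} y_j = 0.
With identical firms, set every y_j = y: then 224.6 − 10y − 10y = 0, i.e. y = 224.6/20 = 11.23.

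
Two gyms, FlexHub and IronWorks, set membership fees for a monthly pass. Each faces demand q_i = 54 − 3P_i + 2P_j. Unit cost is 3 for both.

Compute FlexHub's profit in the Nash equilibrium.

FlexHub's profit: π = (P_{FlexHub} − 3)(54 − 3P_{FlexHub} + 2P_{IronWorks}).
∂π/∂P_{FlexHub} = 63 − 6P_{FlexHub} + 2P_{IronWorks} = 0 ⇒ P_{FlexHub} = 10.5 + (1/3)P_{IronWorks}.
The game is symmetric, so in equilibrium P_{IronWorks} = P_{FlexHub}: the reaction function gives (2/3)P_{FlexHub} = 10.5, hence P_{FlexHub} = 15.75.
q_{FlexHub} = 54 − 3·15.75 + 2·15.75 = 38.25.
Profit = (15.75 − 3)·38.25 = 487.6875.

487.6875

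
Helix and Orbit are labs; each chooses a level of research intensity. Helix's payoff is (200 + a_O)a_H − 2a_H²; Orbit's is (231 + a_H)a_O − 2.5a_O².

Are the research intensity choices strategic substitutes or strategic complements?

strategic complements

Expanding Helix's payoff: 200a_H + a_Oa_H − 2a_H².
∂π/∂a_H = 200 + a_O − 4a_H = 0, so a_H = 50 + 0.25a_O.
The best-response slope da_H/da_O = 0.25 > 0: the reaction function is upward-sloping, so the choices are strategic complements.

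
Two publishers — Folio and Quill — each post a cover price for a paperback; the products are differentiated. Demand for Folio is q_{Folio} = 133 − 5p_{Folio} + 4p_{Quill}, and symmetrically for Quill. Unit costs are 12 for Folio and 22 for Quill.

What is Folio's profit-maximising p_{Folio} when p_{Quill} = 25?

29.3

Folio's profit: π = (p_{Folio} − 12)(133 − 5p_{Folio} + 4p_{Quill}).
∂π/∂p_{Folio} = 193 − 10p_{Folio} + 4p_{Quill} = 0 ⇒ p_{Folio} = 19.3 + 0.4p_{Quill}.
At p_{Quill} = 25: p_{Folio} = 19.3 + 0.4·25 = 29.3.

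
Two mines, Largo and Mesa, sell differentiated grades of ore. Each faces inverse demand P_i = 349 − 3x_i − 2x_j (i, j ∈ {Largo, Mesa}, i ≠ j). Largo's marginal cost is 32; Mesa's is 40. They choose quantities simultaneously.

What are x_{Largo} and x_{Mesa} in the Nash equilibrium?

Mine Largo's profit: π = x_{Largo}(349 − 3x_{Largo} − 2x_{Mesa}) − 32x_{Largo}.
∂π/∂x_{Largo} = 317 − 6x_{Largo} − 2x_{Mesa} = 0 ⇒ x_{Largo} = 317/6 − (1/3)x_{Mesa}.
Similarly x_{Mesa} = 51.5 − (1/3)x_{Largo}.
Plugging x_{Mesa} into Largo's best response: x_{Largo} = 317/6 − (1/3)(51.5 − (1/3)x_{Largo}) ⇒ (8/9)x_{Largo} = 107/3, so x_{Largo} = 40.125.
Then x_{Mesa} = 51.5 − (1/3)·40.125 = 38.125.

40.125, 38.125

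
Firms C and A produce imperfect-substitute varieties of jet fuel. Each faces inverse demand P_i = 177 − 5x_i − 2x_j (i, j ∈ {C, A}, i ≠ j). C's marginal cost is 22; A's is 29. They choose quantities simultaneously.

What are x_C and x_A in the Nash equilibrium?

Firm C's profit: π = x_C(177 − 5x_C − 2x_A) − 22x_C.
∂π/∂x_C = 155 − 10x_C − 2x_A = 0 ⇒ x_C = 15.5 − 0.2x_A.
Similarly x_A = 14.8 − 0.2x_C.
Plugging x_A into C's best response: x_C = 15.5 − 0.2(14.8 − 0.2x_C) ⇒ 0.96x_C = 12.54, so x_C = 13.0625.
Then x_A = 14.8 − 0.2·13.0625 = 12.1875.

13.0625, 12.1875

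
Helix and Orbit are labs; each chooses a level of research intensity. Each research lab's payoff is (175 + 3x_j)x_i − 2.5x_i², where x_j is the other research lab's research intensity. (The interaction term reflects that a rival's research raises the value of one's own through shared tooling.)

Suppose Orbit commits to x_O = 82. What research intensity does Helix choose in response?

Helix's payoff is (175 + 3x_O)x_H − 2.5x_H².
∂π/∂x_H = 175 + 3x_O − 5x_H = 0, so x_H = 35 + 0.6x_O.
At x_O = 82: x_H = 35 + 0.6·82 = 84.2.

84.2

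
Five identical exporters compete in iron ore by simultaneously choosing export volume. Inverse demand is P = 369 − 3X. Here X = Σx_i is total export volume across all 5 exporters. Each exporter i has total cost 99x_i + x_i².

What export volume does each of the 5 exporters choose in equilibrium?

13.5

A representative exporter's profit is π_i = x_i(369 − 3X) − 99x_i − x_i², with X = x_i + Σ_{j≠i} x_j.
First-order condition: 270 − 8x_i − 3Σ_{j≠i} x_j = 0.
Imposing symmetry (x_j = x for all j) turns Σ_{j≠i} x_j into 4x, so 270 = 20x and x = 13.5.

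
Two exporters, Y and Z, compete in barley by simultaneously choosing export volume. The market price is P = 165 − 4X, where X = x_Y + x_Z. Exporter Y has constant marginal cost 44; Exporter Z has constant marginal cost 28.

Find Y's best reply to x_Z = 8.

11.125

Exporter Y's profit: π = x_Y(165 − 4(x_Y + x_Z)) − 44x_Y.
∂π/∂x_Y = 121 − 8x_Y − 4x_Z = 0, so x_Y = 15.125 − 0.5x_Z.
At x_Z = 8: x_Y = 15.125 − 0.5·8 = 11.125.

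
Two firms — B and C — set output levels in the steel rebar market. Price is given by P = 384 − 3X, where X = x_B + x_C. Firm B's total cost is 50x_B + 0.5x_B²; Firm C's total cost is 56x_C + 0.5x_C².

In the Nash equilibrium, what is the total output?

Firm B's profit: π = x_B(384 − 3(x_B + x_C)) − 50x_B − 0.5x_B².
∂π/∂x_B = 334 − 7x_B − 3x_C = 0, so x_B = 334/7 − (3/7)x_C.
By the same steps for C: x_C = 328/7 − (3/7)x_B.
Substituting the second reaction function into the first: x_B = 334/7 − (3/7)(328/7 − (3/7)x_B), which gives (40/49)x_B = 1354/49 ⇒ x_B = 33.85.
Then x_C = 328/7 − (3/7)·33.85 = 32.35.
Total output: 33.85 + 32.35 = 66.2.

66.2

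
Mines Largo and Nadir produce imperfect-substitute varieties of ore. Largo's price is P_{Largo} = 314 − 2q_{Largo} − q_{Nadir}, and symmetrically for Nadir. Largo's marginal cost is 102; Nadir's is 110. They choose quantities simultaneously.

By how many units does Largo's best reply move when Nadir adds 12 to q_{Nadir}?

Mine Largo's profit: π = q_{Largo}(314 − 2q_{Largo} − q_{Nadir}) − 102q_{Largo}.
∂π/∂q_{Largo} = 212 − 4q_{Largo} − q_{Nadir} = 0 ⇒ q_{Largo} = 53 − 0.25q_{Nadir}.
The reaction-function slope is −0.25, so a 12-unit rise in q_{Nadir} moves q_{Largo} by −0.25 × 12 = −3. Largo's best response falls — the actions are strategic substitutes.

-3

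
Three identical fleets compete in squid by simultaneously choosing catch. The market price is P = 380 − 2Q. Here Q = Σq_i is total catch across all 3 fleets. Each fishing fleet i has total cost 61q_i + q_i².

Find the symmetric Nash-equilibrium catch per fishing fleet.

31.9

A representative fishing fleet's profit is π_i = q_i(380 − 2Q) − 61q_i − q_i², with Q = q_i + Σ_{j≠i} q_j.
First-order condition: 319 − 6q_i − 2Σ_{j≠i} q_j = 0.
In a symmetric equilibrium every fishing fleet chooses the same q, so Σ_{j≠i} q_j = 2q. The condition becomes 319 − 10q = 0, giving q = 319/10 = 31.9.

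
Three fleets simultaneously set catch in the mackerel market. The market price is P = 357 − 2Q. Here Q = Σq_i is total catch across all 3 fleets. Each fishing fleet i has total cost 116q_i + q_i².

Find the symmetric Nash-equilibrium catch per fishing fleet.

24.1

A representative fishing fleet's profit is π_i = q_i(357 − 2Q) − 116q_i − q_i², with Q = q_i + Σ_{j≠i} q_j.
First-order condition: 241 − 6q_i − 2Σ_{j≠i} q_j = 0.
With identical fishing fleets, set every q_j = q: then 241 − 6q − 4q = 0, i.e. q = 241/10 = 24.1.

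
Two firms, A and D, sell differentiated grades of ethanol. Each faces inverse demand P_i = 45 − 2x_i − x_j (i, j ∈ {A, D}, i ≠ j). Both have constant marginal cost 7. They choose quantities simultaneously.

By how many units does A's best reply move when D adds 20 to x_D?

Firm A's profit: π = x_A(45 − 2x_A − x_D) − 7x_A.
∂π/∂x_A = 38 − 4x_A − x_D = 0 ⇒ x_A = 9.5 − 0.25x_D.
The reaction-function slope is −0.25, so a 20-unit rise in x_D moves x_A by −0.25 × 20 = −5. A's best response falls — the actions are strategic substitutes.

-5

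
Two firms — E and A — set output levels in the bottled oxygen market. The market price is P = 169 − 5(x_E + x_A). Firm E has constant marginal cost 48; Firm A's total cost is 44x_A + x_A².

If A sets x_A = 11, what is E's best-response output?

6.6

Firm E's profit: π = x_E(169 − 5(x_E + x_A)) − 48x_E.
∂π/∂x_E = 121 − 10x_E − 5x_A = 0, so x_E = 12.1 − 0.5x_A.
At x_A = 11: x_E = 12.1 − 0.5·11 = 6.6.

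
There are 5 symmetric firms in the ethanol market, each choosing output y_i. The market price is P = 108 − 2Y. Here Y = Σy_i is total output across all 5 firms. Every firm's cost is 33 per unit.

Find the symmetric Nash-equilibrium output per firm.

6.25

A representative firm's profit is π_i = y_i(108 − 2Y) − 33y_i, with Y = y_i + Σ_{j≠i} y_j.
First-order condition: 75 − 4y_i − 2Σ_{j≠i} y_j = 0.
In a symmetric equilibrium every firm chooses the same y, so Σ_{j≠i} y_j = 4y. The condition becomes 75 − 12y = 0, giving y = 75/12 = 6.25.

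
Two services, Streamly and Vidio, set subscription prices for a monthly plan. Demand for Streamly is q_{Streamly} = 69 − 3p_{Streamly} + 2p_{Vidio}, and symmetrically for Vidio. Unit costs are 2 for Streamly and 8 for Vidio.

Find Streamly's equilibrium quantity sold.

53.625

Streamly's profit: π = (p_{Streamly} − 2)(69 − 3p_{Streamly} + 2p_{Vidio}).
∂π/∂p_{Streamly} = 75 − 6p_{Streamly} + 2p_{Vidio} = 0 ⇒ p_{Streamly} = 12.5 + (1/3)p_{Vidio}.
Similarly p_{Vidio} = 15.5 + (1/3)p_{Streamly}.
Solving the two reaction functions simultaneously: (1 − (1/3)(1/3))p_{Streamly} = 12.5 + (1/3)·15.5, so (8/9)p_{Streamly} = 53/3 and p_{Streamly} = 19.875.
Then p_{Vidio} = 15.5 + (1/3)·19.875 = 22.125.
q_{Streamly} = 69 − 3·19.875 + 2·22.125 = 53.625.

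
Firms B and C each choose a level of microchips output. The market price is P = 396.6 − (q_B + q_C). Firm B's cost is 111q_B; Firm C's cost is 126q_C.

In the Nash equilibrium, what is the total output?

Firm B's profit: π = q_B(396.6 − (q_B + q_C)) − 111q_B.
∂π/∂q_B = 285.6 − 2q_B − q_C = 0, so q_B = 142.8 − 0.5q_C.
By the same steps for C: q_C = 135.3 − 0.5q_B.
Substituting the second reaction function into the first: q_B = 142.8 − 0.5(135.3 − 0.5q_B), which gives 0.75q_B = 75.15 ⇒ q_B = 100.2.
Then q_C = 135.3 − 0.5·100.2 = 85.2.
Total output: 100.2 + 85.2 = 185.4.

185.4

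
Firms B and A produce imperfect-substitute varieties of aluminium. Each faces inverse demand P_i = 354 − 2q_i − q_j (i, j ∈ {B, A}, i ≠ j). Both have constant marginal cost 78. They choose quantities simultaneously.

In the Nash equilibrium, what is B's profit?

6094.08

Firm B's profit: π = q_B(354 − 2q_B − q_A) − 78q_B.
∂π/∂q_B = 276 − 4q_B − q_A = 0 ⇒ q_B = 69 − 0.25q_A.
By symmetry q_A = q_B; substituting into the reaction function, 1.25q_B = 69 and q_B = 55.2.
P_B = 354 − 2·55.2 − 55.2 = 188.4.
Profit = (188.4 − 78)·55.2 = 6094.08.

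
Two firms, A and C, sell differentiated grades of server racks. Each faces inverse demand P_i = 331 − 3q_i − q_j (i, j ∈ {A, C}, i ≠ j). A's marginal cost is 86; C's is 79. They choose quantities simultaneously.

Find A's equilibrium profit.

3633.12

Firm A's profit: π = q_A(331 − 3q_A − q_C) − 86q_A.
∂π/∂q_A = 245 − 6q_A − q_C = 0 ⇒ q_A = 245/6 − (1/6)q_C.
Similarly q_C = 42 − (1/6)q_A.
Plugging q_C into A's best response: q_A = 245/6 − (1/6)(42 − (1/6)q_A) ⇒ (35/36)q_A = 203/6, so q_A = 34.8.
Then q_C = 42 − (1/6)·34.8 = 36.2.
P_A = 331 − 3·34.8 − 36.2 = 190.4.
Profit = (190.4 − 86)·34.8 = 3633.12.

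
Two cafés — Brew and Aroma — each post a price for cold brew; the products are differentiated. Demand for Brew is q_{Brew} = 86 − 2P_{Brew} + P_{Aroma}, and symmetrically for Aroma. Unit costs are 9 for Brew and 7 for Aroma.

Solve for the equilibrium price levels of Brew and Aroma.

34.4, 33.6

Brew's profit: π = (P_{Brew} − 9)(86 − 2P_{Brew} + P_{Aroma}).
∂π/∂P_{Brew} = 104 − 4P_{Brew} + P_{Aroma} = 0 ⇒ P_{Brew} = 26 + 0.25P_{Aroma}.
Similarly P_{Aroma} = 25 + 0.25P_{Brew}.
Solving the two reaction functions simultaneously: (1 − (0.25)(0.25))P_{Brew} = 26 + 0.25·25, so 0.9375P_{Brew} = 32.25 and P_{Brew} = 34.4.
Then P_{Aroma} = 25 + 0.25·34.4 = 33.6.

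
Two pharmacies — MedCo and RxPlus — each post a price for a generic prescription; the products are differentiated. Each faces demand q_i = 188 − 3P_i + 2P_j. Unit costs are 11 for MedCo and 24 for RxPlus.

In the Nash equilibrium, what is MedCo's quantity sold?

140.0625

MedCo's profit: π = (P_{MedCo} − 11)(188 − 3P_{MedCo} + 2P_{RxPlus}).
∂π/∂P_{MedCo} = 221 − 6P_{MedCo} + 2P_{RxPlus} = 0 ⇒ P_{MedCo} = 221/6 + (1/3)P_{RxPlus}.
Similarly P_{RxPlus} = 130/3 + (1/3)P_{MedCo}.
Substituting the second reaction function into the first: P_{MedCo} = 221/6 + (1/3)(130/3 + (1/3)P_{MedCo}), which gives (8/9)P_{MedCo} = 923/18 ⇒ P_{MedCo} = 57.6875.
Then P_{RxPlus} = 130/3 + (1/3)·57.6875 = 62.5625.
q_{MedCo} = 188 − 3·57.6875 + 2·62.5625 = 140.0625.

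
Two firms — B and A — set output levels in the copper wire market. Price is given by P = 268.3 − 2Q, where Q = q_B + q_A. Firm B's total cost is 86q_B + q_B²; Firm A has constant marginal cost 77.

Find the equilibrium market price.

155.32

Firm B's profit: π = q_B(268.3 − 2(q_B + q_A)) − 86q_B − q_B².
∂π/∂q_B = 182.3 − 6q_B − 2q_A = 0, so q_B = 1823/60 − (1/3)q_A.
For A: ∂π/∂q_A = 191.3 − 4q_A − 2q_B = 0 ⇒ q_A = 47.825 − 0.5q_B.
Substituting the second reaction function into the first: q_B = 1823/60 − (1/3)(47.825 − 0.5q_B), which gives (5/6)q_B = 1733/120 ⇒ q_B = 17.33.
Then q_A = 47.825 − 0.5·17.33 = 39.16.
Equilibrium price: P = 268.3 − 2·56.49 = 155.32.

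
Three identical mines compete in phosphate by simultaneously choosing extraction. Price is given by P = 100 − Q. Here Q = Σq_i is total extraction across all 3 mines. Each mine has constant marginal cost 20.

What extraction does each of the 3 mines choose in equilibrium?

20

A representative mine's profit is π_i = q_i(100 − Q) − 20q_i, with Q = q_i + Σ_{j≠i} q_j.
First-order condition: 80 − 2q_i − Σ_{j≠i} q_j = 0.
In a symmetric equilibrium every mine chooses the same q, so Σ_{j≠i} q_j = 2q. The condition becomes 80 − 4q = 0, giving q = 80/4 = 20.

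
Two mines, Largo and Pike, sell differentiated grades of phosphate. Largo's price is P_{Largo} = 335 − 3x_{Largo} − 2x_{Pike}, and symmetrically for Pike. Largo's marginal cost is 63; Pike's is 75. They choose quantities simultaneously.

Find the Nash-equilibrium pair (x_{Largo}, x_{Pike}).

34.75, 31.75

Mine Largo's profit: π = x_{Largo}(335 − 3x_{Largo} − 2x_{Pike}) − 63x_{Largo}.
∂π/∂x_{Largo} = 272 − 6x_{Largo} − 2x_{Pike} = 0 ⇒ x_{Largo} = 136/3 − (1/3)x_{Pike}.
Similarly x_{Pike} = 130/3 − (1/3)x_{Largo}.
Plugging x_{Pike} into Largo's best response: x_{Largo} = 136/3 − (1/3)(130/3 − (1/3)x_{Largo}) ⇒ (8/9)x_{Largo} = 278/9, so x_{Largo} = 34.75.
Then x_{Pike} = 130/3 − (1/3)·34.75 = 31.75.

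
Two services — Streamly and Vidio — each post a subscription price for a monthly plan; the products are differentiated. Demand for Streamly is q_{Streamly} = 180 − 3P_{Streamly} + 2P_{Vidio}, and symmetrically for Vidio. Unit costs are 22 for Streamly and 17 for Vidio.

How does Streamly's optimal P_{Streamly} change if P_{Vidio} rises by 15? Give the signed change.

Streamly's profit: π = (P_{Streamly} − 22)(180 − 3P_{Streamly} + 2P_{Vidio}).
∂π/∂P_{Streamly} = 246 − 6P_{Streamly} + 2P_{Vidio} = 0 ⇒ P_{Streamly} = 41 + (1/3)P_{Vidio}.
The reaction-function slope is 1/3, so a 15-unit rise in P_{Vidio} moves P_{Streamly} by 1/3 × 15 = 5. Streamly's best response rises — the actions are strategic complements.

5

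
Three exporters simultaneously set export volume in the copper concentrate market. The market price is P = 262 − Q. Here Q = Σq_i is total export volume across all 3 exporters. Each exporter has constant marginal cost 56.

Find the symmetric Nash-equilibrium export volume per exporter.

A representative exporter's profit is π_i = q_i(262 − Q) − 56q_i, with Q = q_i + Σ_{j≠i} q_j.
First-order condition: 206 − 2q_i − Σ_{j≠i} q_j = 0.
Imposing symmetry (q_j = q for all j) turns Σ_{j≠i} q_j into 2q, so 206 = 4q and q = 51.5.

51.5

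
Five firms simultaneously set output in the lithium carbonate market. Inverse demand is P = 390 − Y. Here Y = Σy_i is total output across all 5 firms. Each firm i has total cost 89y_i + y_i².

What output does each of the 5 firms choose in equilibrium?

37.625

A representative firm's profit is π_i = y_i(390 − Y) − 89y_i − y_i², with Y = y_i + Σ_{j≠i} y_j.
First-order condition: 301 − 4y_i − Σ_{j≠i} y_j = 0.
In a symmetric equilibrium every firm chooses the same y, so Σ_{j≠i} y_j = 4y. The condition becomes 301 − 8y = 0, giving y = 301/8 = 37.625.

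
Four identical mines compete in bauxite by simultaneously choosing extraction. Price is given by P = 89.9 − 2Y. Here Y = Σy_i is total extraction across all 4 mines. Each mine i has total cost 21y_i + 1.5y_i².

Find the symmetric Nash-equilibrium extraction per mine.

A representative mine's profit is π_i = y_i(89.9 − 2Y) − 21y_i − 1.5y_i², with Y = y_i + Σ_{j≠i} y_j.
First-order condition: 68.9 − 7y_i − 2Σ_{j≠i} y_j = 0.
In a symmetric equilibrium every mine chooses the same y, so Σ_{j≠i} y_j = 3y. The condition becomes 68.9 − 13y = 0, giving y = 68.9/13 = 5.3.

5.3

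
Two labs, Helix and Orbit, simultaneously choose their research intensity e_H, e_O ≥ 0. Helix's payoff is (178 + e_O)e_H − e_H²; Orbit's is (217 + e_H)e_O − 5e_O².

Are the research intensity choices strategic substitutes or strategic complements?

strategic complements

Expanding Helix's payoff: 178e_H + e_Oe_H − e_H².
∂π/∂e_H = 178 + e_O − 2e_H = 0, so e_H = 89 + 0.5e_O.
The best-response slope de_H/de_O = 0.5 > 0: the reaction function is upward-sloping, so the choices are strategic complements.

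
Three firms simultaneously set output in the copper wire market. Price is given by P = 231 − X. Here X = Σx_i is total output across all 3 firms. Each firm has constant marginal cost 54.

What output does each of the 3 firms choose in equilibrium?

A representative firm's profit is π_i = x_i(231 − X) − 54x_i, with X = x_i + Σ_{j≠i} x_j.
First-order condition: 177 − 2x_i − Σ_{j≠i} x_j = 0.
With identical firms, set every x_j = x: then 177 − 2x − 2x = 0, i.e. x = 177/4 = 44.25.

44.25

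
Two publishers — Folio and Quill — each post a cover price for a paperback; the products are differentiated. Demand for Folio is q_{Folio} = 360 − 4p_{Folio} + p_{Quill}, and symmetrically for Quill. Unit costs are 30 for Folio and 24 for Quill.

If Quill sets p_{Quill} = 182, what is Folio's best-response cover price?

82.75

Folio's profit: π = (p_{Folio} − 30)(360 − 4p_{Folio} + p_{Quill}).
∂π/∂p_{Folio} = 480 − 8p_{Folio} + p_{Quill} = 0 ⇒ p_{Folio} = 60 + 0.125p_{Quill}.
At p_{Quill} = 182: p_{Folio} = 60 + 0.125·182 = 82.75.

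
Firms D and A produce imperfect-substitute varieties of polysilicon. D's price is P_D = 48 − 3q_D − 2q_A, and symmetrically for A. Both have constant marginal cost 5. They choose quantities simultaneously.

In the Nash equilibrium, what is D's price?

Firm D's profit: π = q_D(48 − 3q_D − 2q_A) − 5q_D.
∂π/∂q_D = 43 − 6q_D − 2q_A = 0 ⇒ q_D = 43/6 − (1/3)q_A.
Setting q_D = q_A in the reaction function: q_D = 43/6 − (1/3)q_D, so q_D = (43/6) / (4/3) = 5.375.
P_D = 48 − 3·5.375 − 2·5.375 = 21.125.

21.125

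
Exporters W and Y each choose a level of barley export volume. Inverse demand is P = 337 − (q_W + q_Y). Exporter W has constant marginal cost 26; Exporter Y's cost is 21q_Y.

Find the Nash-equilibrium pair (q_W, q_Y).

102, 107

Exporter W's profit: π = q_W(337 − (q_W + q_Y)) − 26q_W.
∂π/∂q_W = 311 − 2q_W − q_Y = 0, so q_W = 155.5 − 0.5q_Y.
By the same steps for Y: q_Y = 158 − 0.5q_W.
Solving the two reaction functions simultaneously: (1 − (−0.5)(−0.5))q_W = 155.5 − 0.5·158, so 0.75q_W = 76.5 and q_W = 102.
Then q_Y = 158 − 0.5·102 = 107.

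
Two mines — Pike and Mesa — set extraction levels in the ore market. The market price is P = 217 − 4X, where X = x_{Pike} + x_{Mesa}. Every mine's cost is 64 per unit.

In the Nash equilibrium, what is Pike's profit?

Mine Pike's profit: π = x_{Pike}(217 − 4(x_{Pike} + x_{Mesa})) − 64x_{Pike}.
∂π/∂x_{Pike} = 153 − 8x_{Pike} − 4x_{Mesa} = 0, so x_{Pike} = 19.125 − 0.5x_{Mesa}.
The game is symmetric, so in equilibrium x_{Mesa} = x_{Pike}: the reaction function gives 1.5x_{Pike} = 19.125, hence x_{Pike} = 12.75.
Price P = 217 − 4·25.5 = 115.
Pike's profit: (115 − 64)·12.75 = 650.25.

650.25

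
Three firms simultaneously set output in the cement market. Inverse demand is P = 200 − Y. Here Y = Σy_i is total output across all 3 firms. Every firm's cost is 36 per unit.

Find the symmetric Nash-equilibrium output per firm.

41

A representative firm's profit is π_i = y_i(200 − Y) − 36y_i, with Y = y_i + Σ_{j≠i} y_j.
First-order condition: 164 − 2y_i − Σ_{j≠i} y_j = 0.
In a symmetric equilibrium every firm chooses the same y, so Σ_{j≠i} y_j = 2y. The condition becomes 164 − 4y = 0, giving y = 164/4 = 41.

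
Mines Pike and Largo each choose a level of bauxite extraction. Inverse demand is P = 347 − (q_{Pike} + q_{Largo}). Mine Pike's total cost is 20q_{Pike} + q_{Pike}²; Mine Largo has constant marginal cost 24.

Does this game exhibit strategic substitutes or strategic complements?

strategic substitutes

Mine Pike's profit: π = q_{Pike}(347 − (q_{Pike} + q_{Largo})) − 20q_{Pike} − q_{Pike}².
∂π/∂q_{Pike} = 327 − 4q_{Pike} − q_{Largo} = 0, so q_{Pike} = 81.75 − 0.25q_{Largo}.
The best-response slope dq_{Pike}/dq_{Largo} = −0.25 < 0: the reaction function is downward-sloping, so the choices are strategic substitutes.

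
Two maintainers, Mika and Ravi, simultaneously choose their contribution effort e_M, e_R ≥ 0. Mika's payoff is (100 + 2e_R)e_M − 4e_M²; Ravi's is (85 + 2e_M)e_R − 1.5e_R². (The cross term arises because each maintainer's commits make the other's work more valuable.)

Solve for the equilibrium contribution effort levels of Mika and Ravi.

23.5, 44

Expanding Mika's payoff: 100e_M + 2e_Re_M − 4e_M².
∂π/∂e_M = 100 + 2e_R − 8e_M = 0, so e_M = 12.5 + 0.25e_R.
Likewise for Ravi: e_R = 85/3 + (2/3)e_M.
Substituting the second reaction function into the first: e_M = 12.5 + 0.25(85/3 + (2/3)e_M), which gives (5/6)e_M = 235/12 ⇒ e_M = 23.5.
Then e_R = 85/3 + (2/3)·23.5 = 44.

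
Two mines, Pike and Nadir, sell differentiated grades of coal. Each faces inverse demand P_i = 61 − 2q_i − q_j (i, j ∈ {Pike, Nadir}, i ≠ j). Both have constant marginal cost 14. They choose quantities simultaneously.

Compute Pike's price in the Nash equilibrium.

32.8

Mine Pike's profit: π = q_{Pike}(61 − 2q_{Pike} − q_{Nadir}) − 14q_{Pike}.
∂π/∂q_{Pike} = 47 − 4q_{Pike} − q_{Nadir} = 0 ⇒ q_{Pike} = 11.75 − 0.25q_{Nadir}.
The game is symmetric, so in equilibrium q_{Nadir} = q_{Pike}: the reaction function gives 1.25q_{Pike} = 11.75, hence q_{Pike} = 9.4.
P_{Pike} = 61 − 2·9.4 − 9.4 = 32.8.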